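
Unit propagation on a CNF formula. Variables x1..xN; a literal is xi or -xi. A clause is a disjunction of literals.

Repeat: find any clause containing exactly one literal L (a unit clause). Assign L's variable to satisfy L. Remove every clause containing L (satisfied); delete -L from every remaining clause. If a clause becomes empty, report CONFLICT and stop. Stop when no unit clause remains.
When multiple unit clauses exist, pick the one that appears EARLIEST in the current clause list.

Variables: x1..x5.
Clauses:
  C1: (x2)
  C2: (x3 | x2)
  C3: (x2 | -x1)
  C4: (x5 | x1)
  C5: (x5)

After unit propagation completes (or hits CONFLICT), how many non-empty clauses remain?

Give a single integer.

unit clause [2] forces x2=T; simplify:
  satisfied 3 clause(s); 2 remain; assigned so far: [2]
unit clause [5] forces x5=T; simplify:
  satisfied 2 clause(s); 0 remain; assigned so far: [2, 5]

Answer: 0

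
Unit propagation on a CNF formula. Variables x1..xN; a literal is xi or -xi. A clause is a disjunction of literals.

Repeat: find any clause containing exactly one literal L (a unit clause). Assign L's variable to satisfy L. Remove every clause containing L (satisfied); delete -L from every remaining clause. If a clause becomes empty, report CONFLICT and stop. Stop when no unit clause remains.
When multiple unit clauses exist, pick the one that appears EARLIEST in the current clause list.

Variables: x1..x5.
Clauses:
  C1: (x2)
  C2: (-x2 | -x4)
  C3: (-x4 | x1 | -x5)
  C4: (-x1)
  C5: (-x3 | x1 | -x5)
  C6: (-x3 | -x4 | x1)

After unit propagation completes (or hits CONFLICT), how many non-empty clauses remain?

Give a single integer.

unit clause [2] forces x2=T; simplify:
  drop -2 from [-2, -4] -> [-4]
  satisfied 1 clause(s); 5 remain; assigned so far: [2]
unit clause [-4] forces x4=F; simplify:
  satisfied 3 clause(s); 2 remain; assigned so far: [2, 4]
unit clause [-1] forces x1=F; simplify:
  drop 1 from [-3, 1, -5] -> [-3, -5]
  satisfied 1 clause(s); 1 remain; assigned so far: [1, 2, 4]

Answer: 1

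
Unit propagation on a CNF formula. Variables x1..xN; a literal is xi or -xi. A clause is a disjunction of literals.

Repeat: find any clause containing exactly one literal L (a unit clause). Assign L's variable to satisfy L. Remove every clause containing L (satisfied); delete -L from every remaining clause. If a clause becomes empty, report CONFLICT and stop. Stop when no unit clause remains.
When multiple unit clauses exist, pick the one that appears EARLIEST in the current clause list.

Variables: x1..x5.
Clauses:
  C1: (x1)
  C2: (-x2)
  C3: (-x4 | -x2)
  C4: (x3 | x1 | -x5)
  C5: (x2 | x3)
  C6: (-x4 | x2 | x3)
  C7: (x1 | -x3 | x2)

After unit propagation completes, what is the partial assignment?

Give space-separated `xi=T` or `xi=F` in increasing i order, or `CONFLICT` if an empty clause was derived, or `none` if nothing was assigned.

Answer: x1=T x2=F x3=T

Derivation:
unit clause [1] forces x1=T; simplify:
  satisfied 3 clause(s); 4 remain; assigned so far: [1]
unit clause [-2] forces x2=F; simplify:
  drop 2 from [2, 3] -> [3]
  drop 2 from [-4, 2, 3] -> [-4, 3]
  satisfied 2 clause(s); 2 remain; assigned so far: [1, 2]
unit clause [3] forces x3=T; simplify:
  satisfied 2 clause(s); 0 remain; assigned so far: [1, 2, 3]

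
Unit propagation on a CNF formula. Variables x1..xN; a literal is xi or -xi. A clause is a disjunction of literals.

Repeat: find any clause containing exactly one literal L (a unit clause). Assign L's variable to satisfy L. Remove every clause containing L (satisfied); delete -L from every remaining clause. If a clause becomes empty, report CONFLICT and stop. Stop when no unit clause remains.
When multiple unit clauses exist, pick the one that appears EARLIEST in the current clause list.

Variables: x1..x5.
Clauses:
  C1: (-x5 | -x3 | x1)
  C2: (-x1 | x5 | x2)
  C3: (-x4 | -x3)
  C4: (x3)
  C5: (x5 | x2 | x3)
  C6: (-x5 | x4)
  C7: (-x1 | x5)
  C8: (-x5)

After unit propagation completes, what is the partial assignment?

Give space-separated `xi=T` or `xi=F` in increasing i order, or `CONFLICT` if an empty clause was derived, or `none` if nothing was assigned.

unit clause [3] forces x3=T; simplify:
  drop -3 from [-5, -3, 1] -> [-5, 1]
  drop -3 from [-4, -3] -> [-4]
  satisfied 2 clause(s); 6 remain; assigned so far: [3]
unit clause [-4] forces x4=F; simplify:
  drop 4 from [-5, 4] -> [-5]
  satisfied 1 clause(s); 5 remain; assigned so far: [3, 4]
unit clause [-5] forces x5=F; simplify:
  drop 5 from [-1, 5, 2] -> [-1, 2]
  drop 5 from [-1, 5] -> [-1]
  satisfied 3 clause(s); 2 remain; assigned so far: [3, 4, 5]
unit clause [-1] forces x1=F; simplify:
  satisfied 2 clause(s); 0 remain; assigned so far: [1, 3, 4, 5]

Answer: x1=F x3=T x4=F x5=F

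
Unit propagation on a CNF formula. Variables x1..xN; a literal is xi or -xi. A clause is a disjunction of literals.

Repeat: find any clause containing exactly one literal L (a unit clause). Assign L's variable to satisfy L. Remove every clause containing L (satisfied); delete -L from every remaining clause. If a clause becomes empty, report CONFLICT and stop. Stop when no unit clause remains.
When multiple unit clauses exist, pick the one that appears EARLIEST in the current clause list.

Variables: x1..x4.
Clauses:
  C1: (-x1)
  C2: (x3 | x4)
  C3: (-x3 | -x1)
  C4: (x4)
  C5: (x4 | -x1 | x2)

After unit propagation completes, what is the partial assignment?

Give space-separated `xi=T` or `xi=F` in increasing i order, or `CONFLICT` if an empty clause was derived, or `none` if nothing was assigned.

unit clause [-1] forces x1=F; simplify:
  satisfied 3 clause(s); 2 remain; assigned so far: [1]
unit clause [4] forces x4=T; simplify:
  satisfied 2 clause(s); 0 remain; assigned so far: [1, 4]

Answer: x1=F x4=T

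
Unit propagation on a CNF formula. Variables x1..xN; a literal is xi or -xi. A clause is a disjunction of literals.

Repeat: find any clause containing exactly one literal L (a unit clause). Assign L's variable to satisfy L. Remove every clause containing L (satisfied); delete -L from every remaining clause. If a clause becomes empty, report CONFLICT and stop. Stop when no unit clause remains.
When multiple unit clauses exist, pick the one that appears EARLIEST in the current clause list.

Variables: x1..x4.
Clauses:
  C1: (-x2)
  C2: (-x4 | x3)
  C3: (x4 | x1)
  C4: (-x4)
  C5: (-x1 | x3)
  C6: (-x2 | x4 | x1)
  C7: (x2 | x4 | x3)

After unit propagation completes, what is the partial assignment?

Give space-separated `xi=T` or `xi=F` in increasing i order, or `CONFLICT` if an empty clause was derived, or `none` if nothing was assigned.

unit clause [-2] forces x2=F; simplify:
  drop 2 from [2, 4, 3] -> [4, 3]
  satisfied 2 clause(s); 5 remain; assigned so far: [2]
unit clause [-4] forces x4=F; simplify:
  drop 4 from [4, 1] -> [1]
  drop 4 from [4, 3] -> [3]
  satisfied 2 clause(s); 3 remain; assigned so far: [2, 4]
unit clause [1] forces x1=T; simplify:
  drop -1 from [-1, 3] -> [3]
  satisfied 1 clause(s); 2 remain; assigned so far: [1, 2, 4]
unit clause [3] forces x3=T; simplify:
  satisfied 2 clause(s); 0 remain; assigned so far: [1, 2, 3, 4]

Answer: x1=T x2=F x3=T x4=F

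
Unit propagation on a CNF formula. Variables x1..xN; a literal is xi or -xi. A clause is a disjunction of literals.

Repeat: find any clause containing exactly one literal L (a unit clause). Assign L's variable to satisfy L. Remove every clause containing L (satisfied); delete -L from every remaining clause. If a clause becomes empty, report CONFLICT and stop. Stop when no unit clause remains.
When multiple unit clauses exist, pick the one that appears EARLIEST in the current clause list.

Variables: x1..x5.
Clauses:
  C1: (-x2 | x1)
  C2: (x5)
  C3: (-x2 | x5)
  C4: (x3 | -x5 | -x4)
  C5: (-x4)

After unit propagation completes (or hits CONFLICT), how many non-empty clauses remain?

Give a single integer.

unit clause [5] forces x5=T; simplify:
  drop -5 from [3, -5, -4] -> [3, -4]
  satisfied 2 clause(s); 3 remain; assigned so far: [5]
unit clause [-4] forces x4=F; simplify:
  satisfied 2 clause(s); 1 remain; assigned so far: [4, 5]

Answer: 1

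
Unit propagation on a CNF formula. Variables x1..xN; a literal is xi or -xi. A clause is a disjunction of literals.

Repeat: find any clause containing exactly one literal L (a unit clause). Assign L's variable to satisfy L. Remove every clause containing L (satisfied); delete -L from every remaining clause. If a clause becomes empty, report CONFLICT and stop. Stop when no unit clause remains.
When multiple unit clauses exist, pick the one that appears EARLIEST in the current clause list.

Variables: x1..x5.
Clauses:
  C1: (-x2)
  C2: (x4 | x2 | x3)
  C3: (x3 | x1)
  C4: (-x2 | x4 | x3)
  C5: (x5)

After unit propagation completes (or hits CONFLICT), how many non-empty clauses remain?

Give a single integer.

unit clause [-2] forces x2=F; simplify:
  drop 2 from [4, 2, 3] -> [4, 3]
  satisfied 2 clause(s); 3 remain; assigned so far: [2]
unit clause [5] forces x5=T; simplify:
  satisfied 1 clause(s); 2 remain; assigned so far: [2, 5]

Answer: 2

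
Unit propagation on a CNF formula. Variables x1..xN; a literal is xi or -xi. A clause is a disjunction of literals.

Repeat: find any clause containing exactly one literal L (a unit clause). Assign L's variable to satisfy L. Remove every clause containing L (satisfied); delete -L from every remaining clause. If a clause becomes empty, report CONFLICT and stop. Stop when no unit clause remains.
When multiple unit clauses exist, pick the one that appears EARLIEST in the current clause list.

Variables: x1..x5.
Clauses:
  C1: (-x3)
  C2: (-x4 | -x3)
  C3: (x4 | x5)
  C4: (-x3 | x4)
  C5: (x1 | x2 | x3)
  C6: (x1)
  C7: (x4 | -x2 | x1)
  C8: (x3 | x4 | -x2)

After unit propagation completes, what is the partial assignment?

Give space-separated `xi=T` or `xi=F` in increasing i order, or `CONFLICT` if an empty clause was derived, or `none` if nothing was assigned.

Answer: x1=T x3=F

Derivation:
unit clause [-3] forces x3=F; simplify:
  drop 3 from [1, 2, 3] -> [1, 2]
  drop 3 from [3, 4, -2] -> [4, -2]
  satisfied 3 clause(s); 5 remain; assigned so far: [3]
unit clause [1] forces x1=T; simplify:
  satisfied 3 clause(s); 2 remain; assigned so far: [1, 3]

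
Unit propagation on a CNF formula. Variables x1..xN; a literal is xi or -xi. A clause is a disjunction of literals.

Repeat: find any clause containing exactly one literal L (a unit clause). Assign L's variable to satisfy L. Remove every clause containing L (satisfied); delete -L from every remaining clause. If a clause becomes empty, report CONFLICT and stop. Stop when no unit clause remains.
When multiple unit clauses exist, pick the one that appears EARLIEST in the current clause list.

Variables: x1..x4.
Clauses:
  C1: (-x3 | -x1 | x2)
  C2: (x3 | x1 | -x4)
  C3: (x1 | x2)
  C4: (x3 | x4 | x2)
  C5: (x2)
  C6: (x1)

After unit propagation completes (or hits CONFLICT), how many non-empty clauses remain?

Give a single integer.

Answer: 0

Derivation:
unit clause [2] forces x2=T; simplify:
  satisfied 4 clause(s); 2 remain; assigned so far: [2]
unit clause [1] forces x1=T; simplify:
  satisfied 2 clause(s); 0 remain; assigned so far: [1, 2]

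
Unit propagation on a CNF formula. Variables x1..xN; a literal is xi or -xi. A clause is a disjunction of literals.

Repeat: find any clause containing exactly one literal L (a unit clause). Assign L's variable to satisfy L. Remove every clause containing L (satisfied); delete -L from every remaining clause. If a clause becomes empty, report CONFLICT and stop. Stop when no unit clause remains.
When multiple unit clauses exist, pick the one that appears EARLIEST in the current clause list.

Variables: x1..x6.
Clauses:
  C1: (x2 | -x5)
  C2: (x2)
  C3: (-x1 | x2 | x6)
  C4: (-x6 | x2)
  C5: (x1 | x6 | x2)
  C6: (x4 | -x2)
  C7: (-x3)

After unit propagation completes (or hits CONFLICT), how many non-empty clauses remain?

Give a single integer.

Answer: 0

Derivation:
unit clause [2] forces x2=T; simplify:
  drop -2 from [4, -2] -> [4]
  satisfied 5 clause(s); 2 remain; assigned so far: [2]
unit clause [4] forces x4=T; simplify:
  satisfied 1 clause(s); 1 remain; assigned so far: [2, 4]
unit clause [-3] forces x3=F; simplify:
  satisfied 1 clause(s); 0 remain; assigned so far: [2, 3, 4]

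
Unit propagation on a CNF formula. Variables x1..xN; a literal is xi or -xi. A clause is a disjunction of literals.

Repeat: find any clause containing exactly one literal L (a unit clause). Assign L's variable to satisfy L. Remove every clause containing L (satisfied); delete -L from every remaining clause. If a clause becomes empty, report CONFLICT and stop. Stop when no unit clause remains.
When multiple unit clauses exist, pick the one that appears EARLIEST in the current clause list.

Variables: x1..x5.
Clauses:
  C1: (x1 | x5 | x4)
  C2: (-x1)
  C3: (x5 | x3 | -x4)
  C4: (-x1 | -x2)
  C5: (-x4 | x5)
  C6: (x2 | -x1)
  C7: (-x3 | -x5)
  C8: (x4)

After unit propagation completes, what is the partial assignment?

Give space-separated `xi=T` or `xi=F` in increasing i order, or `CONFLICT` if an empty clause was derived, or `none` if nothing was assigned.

unit clause [-1] forces x1=F; simplify:
  drop 1 from [1, 5, 4] -> [5, 4]
  satisfied 3 clause(s); 5 remain; assigned so far: [1]
unit clause [4] forces x4=T; simplify:
  drop -4 from [5, 3, -4] -> [5, 3]
  drop -4 from [-4, 5] -> [5]
  satisfied 2 clause(s); 3 remain; assigned so far: [1, 4]
unit clause [5] forces x5=T; simplify:
  drop -5 from [-3, -5] -> [-3]
  satisfied 2 clause(s); 1 remain; assigned so far: [1, 4, 5]
unit clause [-3] forces x3=F; simplify:
  satisfied 1 clause(s); 0 remain; assigned so far: [1, 3, 4, 5]

Answer: x1=F x3=F x4=T x5=T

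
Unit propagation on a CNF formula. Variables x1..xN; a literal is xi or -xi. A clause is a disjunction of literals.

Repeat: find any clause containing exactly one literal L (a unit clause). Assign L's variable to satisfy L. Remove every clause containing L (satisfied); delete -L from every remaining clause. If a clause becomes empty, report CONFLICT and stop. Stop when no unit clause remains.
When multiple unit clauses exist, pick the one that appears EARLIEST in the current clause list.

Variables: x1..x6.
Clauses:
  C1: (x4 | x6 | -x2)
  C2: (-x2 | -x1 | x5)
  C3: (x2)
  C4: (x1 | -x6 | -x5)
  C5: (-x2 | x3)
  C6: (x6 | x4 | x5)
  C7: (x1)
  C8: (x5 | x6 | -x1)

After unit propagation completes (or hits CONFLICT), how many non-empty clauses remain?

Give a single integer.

Answer: 1

Derivation:
unit clause [2] forces x2=T; simplify:
  drop -2 from [4, 6, -2] -> [4, 6]
  drop -2 from [-2, -1, 5] -> [-1, 5]
  drop -2 from [-2, 3] -> [3]
  satisfied 1 clause(s); 7 remain; assigned so far: [2]
unit clause [3] forces x3=T; simplify:
  satisfied 1 clause(s); 6 remain; assigned so far: [2, 3]
unit clause [1] forces x1=T; simplify:
  drop -1 from [-1, 5] -> [5]
  drop -1 from [5, 6, -1] -> [5, 6]
  satisfied 2 clause(s); 4 remain; assigned so far: [1, 2, 3]
unit clause [5] forces x5=T; simplify:
  satisfied 3 clause(s); 1 remain; assigned so far: [1, 2, 3, 5]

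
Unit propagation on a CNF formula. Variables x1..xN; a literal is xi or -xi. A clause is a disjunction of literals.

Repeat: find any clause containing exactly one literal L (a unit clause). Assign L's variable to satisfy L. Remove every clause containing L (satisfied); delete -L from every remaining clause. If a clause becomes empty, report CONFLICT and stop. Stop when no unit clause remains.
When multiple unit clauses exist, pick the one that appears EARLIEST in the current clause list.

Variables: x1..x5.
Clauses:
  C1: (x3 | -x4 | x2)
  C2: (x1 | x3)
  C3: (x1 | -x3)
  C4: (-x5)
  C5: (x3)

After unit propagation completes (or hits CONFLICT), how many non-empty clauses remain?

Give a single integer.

Answer: 0

Derivation:
unit clause [-5] forces x5=F; simplify:
  satisfied 1 clause(s); 4 remain; assigned so far: [5]
unit clause [3] forces x3=T; simplify:
  drop -3 from [1, -3] -> [1]
  satisfied 3 clause(s); 1 remain; assigned so far: [3, 5]
unit clause [1] forces x1=T; simplify:
  satisfied 1 clause(s); 0 remain; assigned so far: [1, 3, 5]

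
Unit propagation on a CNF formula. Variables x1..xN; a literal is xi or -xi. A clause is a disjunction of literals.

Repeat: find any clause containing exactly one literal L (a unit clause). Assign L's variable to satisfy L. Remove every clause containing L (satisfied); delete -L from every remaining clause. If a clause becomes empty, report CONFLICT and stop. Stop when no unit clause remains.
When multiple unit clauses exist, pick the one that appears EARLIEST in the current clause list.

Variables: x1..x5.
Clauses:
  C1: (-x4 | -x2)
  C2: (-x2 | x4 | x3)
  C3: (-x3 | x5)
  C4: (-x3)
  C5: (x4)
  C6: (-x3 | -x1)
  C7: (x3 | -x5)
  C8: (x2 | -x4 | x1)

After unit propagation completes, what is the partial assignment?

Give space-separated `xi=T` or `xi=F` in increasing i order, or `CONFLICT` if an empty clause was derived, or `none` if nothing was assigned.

Answer: x1=T x2=F x3=F x4=T x5=F

Derivation:
unit clause [-3] forces x3=F; simplify:
  drop 3 from [-2, 4, 3] -> [-2, 4]
  drop 3 from [3, -5] -> [-5]
  satisfied 3 clause(s); 5 remain; assigned so far: [3]
unit clause [4] forces x4=T; simplify:
  drop -4 from [-4, -2] -> [-2]
  drop -4 from [2, -4, 1] -> [2, 1]
  satisfied 2 clause(s); 3 remain; assigned so far: [3, 4]
unit clause [-2] forces x2=F; simplify:
  drop 2 from [2, 1] -> [1]
  satisfied 1 clause(s); 2 remain; assigned so far: [2, 3, 4]
unit clause [-5] forces x5=F; simplify:
  satisfied 1 clause(s); 1 remain; assigned so far: [2, 3, 4, 5]
unit clause [1] forces x1=T; simplify:
  satisfied 1 clause(s); 0 remain; assigned so far: [1, 2, 3, 4, 5]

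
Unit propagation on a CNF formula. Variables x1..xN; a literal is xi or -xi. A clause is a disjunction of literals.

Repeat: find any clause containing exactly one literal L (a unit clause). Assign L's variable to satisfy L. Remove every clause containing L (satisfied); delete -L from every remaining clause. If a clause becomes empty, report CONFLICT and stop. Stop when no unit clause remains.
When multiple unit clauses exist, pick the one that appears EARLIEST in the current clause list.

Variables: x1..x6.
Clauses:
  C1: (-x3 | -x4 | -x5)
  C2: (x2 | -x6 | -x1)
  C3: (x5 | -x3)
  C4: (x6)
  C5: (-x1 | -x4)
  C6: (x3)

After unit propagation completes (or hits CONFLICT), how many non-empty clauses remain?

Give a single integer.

unit clause [6] forces x6=T; simplify:
  drop -6 from [2, -6, -1] -> [2, -1]
  satisfied 1 clause(s); 5 remain; assigned so far: [6]
unit clause [3] forces x3=T; simplify:
  drop -3 from [-3, -4, -5] -> [-4, -5]
  drop -3 from [5, -3] -> [5]
  satisfied 1 clause(s); 4 remain; assigned so far: [3, 6]
unit clause [5] forces x5=T; simplify:
  drop -5 from [-4, -5] -> [-4]
  satisfied 1 clause(s); 3 remain; assigned so far: [3, 5, 6]
unit clause [-4] forces x4=F; simplify:
  satisfied 2 clause(s); 1 remain; assigned so far: [3, 4, 5, 6]

Answer: 1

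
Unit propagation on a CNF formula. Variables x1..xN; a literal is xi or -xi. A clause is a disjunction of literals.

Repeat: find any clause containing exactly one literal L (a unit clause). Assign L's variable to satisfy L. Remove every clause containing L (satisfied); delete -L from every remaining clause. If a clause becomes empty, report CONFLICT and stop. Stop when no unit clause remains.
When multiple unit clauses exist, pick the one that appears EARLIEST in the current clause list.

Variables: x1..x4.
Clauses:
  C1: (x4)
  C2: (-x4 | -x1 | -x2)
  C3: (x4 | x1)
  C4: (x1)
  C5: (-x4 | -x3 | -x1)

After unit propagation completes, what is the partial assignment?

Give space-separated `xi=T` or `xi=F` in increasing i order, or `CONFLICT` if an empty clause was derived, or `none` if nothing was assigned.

Answer: x1=T x2=F x3=F x4=T

Derivation:
unit clause [4] forces x4=T; simplify:
  drop -4 from [-4, -1, -2] -> [-1, -2]
  drop -4 from [-4, -3, -1] -> [-3, -1]
  satisfied 2 clause(s); 3 remain; assigned so far: [4]
unit clause [1] forces x1=T; simplify:
  drop -1 from [-1, -2] -> [-2]
  drop -1 from [-3, -1] -> [-3]
  satisfied 1 clause(s); 2 remain; assigned so far: [1, 4]
unit clause [-2] forces x2=F; simplify:
  satisfied 1 clause(s); 1 remain; assigned so far: [1, 2, 4]
unit clause [-3] forces x3=F; simplify:
  satisfied 1 clause(s); 0 remain; assigned so far: [1, 2, 3, 4]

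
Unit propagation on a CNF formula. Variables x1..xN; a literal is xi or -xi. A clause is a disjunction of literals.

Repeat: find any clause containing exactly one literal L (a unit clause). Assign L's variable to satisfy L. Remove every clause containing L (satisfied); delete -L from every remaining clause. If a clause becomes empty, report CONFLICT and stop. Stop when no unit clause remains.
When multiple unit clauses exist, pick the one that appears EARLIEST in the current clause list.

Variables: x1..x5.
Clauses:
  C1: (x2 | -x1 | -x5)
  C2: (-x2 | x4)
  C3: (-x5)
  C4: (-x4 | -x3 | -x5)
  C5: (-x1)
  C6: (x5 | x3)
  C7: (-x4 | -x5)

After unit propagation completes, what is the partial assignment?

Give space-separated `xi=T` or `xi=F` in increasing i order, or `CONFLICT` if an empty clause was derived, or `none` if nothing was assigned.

Answer: x1=F x3=T x5=F

Derivation:
unit clause [-5] forces x5=F; simplify:
  drop 5 from [5, 3] -> [3]
  satisfied 4 clause(s); 3 remain; assigned so far: [5]
unit clause [-1] forces x1=F; simplify:
  satisfied 1 clause(s); 2 remain; assigned so far: [1, 5]
unit clause [3] forces x3=T; simplify:
  satisfied 1 clause(s); 1 remain; assigned so far: [1, 3, 5]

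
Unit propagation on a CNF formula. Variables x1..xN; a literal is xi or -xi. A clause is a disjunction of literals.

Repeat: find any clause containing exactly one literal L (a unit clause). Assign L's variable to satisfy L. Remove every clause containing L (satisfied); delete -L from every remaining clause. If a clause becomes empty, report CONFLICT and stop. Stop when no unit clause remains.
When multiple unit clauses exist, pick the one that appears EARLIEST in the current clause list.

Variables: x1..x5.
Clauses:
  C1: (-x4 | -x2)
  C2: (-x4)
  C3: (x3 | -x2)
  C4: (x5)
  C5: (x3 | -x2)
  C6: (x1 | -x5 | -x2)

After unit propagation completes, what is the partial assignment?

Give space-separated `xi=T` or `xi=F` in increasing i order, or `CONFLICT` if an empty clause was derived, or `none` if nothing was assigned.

unit clause [-4] forces x4=F; simplify:
  satisfied 2 clause(s); 4 remain; assigned so far: [4]
unit clause [5] forces x5=T; simplify:
  drop -5 from [1, -5, -2] -> [1, -2]
  satisfied 1 clause(s); 3 remain; assigned so far: [4, 5]

Answer: x4=F x5=T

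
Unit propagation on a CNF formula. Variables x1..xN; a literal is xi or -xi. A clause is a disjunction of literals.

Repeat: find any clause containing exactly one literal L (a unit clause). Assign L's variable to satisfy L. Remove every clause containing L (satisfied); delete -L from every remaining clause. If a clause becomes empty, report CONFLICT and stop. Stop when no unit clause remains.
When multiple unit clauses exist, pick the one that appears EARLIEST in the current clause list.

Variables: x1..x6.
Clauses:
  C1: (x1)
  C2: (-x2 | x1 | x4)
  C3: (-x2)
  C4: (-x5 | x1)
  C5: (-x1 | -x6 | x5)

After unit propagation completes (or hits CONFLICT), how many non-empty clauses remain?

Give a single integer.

Answer: 1

Derivation:
unit clause [1] forces x1=T; simplify:
  drop -1 from [-1, -6, 5] -> [-6, 5]
  satisfied 3 clause(s); 2 remain; assigned so far: [1]
unit clause [-2] forces x2=F; simplify:
  satisfied 1 clause(s); 1 remain; assigned so far: [1, 2]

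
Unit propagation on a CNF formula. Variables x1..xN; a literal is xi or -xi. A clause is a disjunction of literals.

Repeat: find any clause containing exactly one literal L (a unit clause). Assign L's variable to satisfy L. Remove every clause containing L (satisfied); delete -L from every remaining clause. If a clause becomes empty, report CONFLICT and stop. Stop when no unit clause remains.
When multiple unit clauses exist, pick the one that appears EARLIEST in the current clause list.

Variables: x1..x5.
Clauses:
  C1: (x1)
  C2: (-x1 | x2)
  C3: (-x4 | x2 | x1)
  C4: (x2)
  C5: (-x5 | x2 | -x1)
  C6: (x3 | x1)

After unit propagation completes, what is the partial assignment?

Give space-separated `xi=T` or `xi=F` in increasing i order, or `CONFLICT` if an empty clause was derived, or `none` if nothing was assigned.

Answer: x1=T x2=T

Derivation:
unit clause [1] forces x1=T; simplify:
  drop -1 from [-1, 2] -> [2]
  drop -1 from [-5, 2, -1] -> [-5, 2]
  satisfied 3 clause(s); 3 remain; assigned so far: [1]
unit clause [2] forces x2=T; simplify:
  satisfied 3 clause(s); 0 remain; assigned so far: [1, 2]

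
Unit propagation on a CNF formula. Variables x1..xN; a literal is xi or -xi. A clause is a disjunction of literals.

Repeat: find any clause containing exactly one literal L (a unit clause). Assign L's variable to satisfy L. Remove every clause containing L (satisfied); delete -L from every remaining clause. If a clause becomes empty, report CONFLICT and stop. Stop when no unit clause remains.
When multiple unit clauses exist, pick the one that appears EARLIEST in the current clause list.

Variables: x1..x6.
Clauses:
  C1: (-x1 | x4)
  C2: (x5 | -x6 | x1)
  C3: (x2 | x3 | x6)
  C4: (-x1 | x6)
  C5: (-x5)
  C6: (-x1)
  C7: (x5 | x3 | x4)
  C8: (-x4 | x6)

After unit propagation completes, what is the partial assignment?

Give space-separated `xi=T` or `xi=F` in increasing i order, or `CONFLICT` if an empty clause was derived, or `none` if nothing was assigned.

unit clause [-5] forces x5=F; simplify:
  drop 5 from [5, -6, 1] -> [-6, 1]
  drop 5 from [5, 3, 4] -> [3, 4]
  satisfied 1 clause(s); 7 remain; assigned so far: [5]
unit clause [-1] forces x1=F; simplify:
  drop 1 from [-6, 1] -> [-6]
  satisfied 3 clause(s); 4 remain; assigned so far: [1, 5]
unit clause [-6] forces x6=F; simplify:
  drop 6 from [2, 3, 6] -> [2, 3]
  drop 6 from [-4, 6] -> [-4]
  satisfied 1 clause(s); 3 remain; assigned so far: [1, 5, 6]
unit clause [-4] forces x4=F; simplify:
  drop 4 from [3, 4] -> [3]
  satisfied 1 clause(s); 2 remain; assigned so far: [1, 4, 5, 6]
unit clause [3] forces x3=T; simplify:
  satisfied 2 clause(s); 0 remain; assigned so far: [1, 3, 4, 5, 6]

Answer: x1=F x3=T x4=F x5=F x6=F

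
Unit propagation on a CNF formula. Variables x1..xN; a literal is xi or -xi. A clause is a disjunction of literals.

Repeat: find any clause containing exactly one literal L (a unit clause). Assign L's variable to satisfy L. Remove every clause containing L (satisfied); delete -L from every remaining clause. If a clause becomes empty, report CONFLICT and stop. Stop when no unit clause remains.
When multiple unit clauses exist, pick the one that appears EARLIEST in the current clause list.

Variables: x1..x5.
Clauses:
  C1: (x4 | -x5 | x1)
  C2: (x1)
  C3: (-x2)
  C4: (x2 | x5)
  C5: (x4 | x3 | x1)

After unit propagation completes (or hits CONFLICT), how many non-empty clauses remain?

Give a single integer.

unit clause [1] forces x1=T; simplify:
  satisfied 3 clause(s); 2 remain; assigned so far: [1]
unit clause [-2] forces x2=F; simplify:
  drop 2 from [2, 5] -> [5]
  satisfied 1 clause(s); 1 remain; assigned so far: [1, 2]
unit clause [5] forces x5=T; simplify:
  satisfied 1 clause(s); 0 remain; assigned so far: [1, 2, 5]

Answer: 0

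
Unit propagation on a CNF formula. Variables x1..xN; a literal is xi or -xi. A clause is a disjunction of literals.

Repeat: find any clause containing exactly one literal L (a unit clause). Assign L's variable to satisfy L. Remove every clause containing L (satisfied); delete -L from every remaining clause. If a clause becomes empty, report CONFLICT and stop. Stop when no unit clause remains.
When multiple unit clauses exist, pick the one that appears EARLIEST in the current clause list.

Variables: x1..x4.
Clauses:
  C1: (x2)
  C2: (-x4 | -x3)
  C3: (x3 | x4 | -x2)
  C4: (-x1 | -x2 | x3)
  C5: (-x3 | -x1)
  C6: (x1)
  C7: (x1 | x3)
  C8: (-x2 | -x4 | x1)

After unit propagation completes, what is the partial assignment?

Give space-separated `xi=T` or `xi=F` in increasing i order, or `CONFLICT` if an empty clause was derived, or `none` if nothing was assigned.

unit clause [2] forces x2=T; simplify:
  drop -2 from [3, 4, -2] -> [3, 4]
  drop -2 from [-1, -2, 3] -> [-1, 3]
  drop -2 from [-2, -4, 1] -> [-4, 1]
  satisfied 1 clause(s); 7 remain; assigned so far: [2]
unit clause [1] forces x1=T; simplify:
  drop -1 from [-1, 3] -> [3]
  drop -1 from [-3, -1] -> [-3]
  satisfied 3 clause(s); 4 remain; assigned so far: [1, 2]
unit clause [3] forces x3=T; simplify:
  drop -3 from [-4, -3] -> [-4]
  drop -3 from [-3] -> [] (empty!)
  satisfied 2 clause(s); 2 remain; assigned so far: [1, 2, 3]
CONFLICT (empty clause)

Answer: CONFLICT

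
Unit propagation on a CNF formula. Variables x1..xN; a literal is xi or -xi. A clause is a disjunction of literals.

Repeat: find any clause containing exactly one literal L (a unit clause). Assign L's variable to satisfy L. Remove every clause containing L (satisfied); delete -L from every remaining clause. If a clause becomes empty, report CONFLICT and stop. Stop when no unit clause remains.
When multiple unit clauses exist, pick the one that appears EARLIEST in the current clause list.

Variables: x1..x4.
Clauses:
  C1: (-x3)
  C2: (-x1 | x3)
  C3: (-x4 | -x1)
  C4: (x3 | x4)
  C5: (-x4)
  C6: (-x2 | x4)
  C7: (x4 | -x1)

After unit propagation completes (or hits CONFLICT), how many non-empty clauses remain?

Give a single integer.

Answer: 0

Derivation:
unit clause [-3] forces x3=F; simplify:
  drop 3 from [-1, 3] -> [-1]
  drop 3 from [3, 4] -> [4]
  satisfied 1 clause(s); 6 remain; assigned so far: [3]
unit clause [-1] forces x1=F; simplify:
  satisfied 3 clause(s); 3 remain; assigned so far: [1, 3]
unit clause [4] forces x4=T; simplify:
  drop -4 from [-4] -> [] (empty!)
  satisfied 2 clause(s); 1 remain; assigned so far: [1, 3, 4]
CONFLICT (empty clause)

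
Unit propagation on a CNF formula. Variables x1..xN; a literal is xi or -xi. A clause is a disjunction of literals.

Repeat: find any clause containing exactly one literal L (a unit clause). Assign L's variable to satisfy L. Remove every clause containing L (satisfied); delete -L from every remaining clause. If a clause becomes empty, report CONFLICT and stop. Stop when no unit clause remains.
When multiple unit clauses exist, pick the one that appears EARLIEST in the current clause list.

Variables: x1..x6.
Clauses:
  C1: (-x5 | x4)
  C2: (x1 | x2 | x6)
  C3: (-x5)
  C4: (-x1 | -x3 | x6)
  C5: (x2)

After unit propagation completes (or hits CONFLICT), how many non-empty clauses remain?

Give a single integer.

Answer: 1

Derivation:
unit clause [-5] forces x5=F; simplify:
  satisfied 2 clause(s); 3 remain; assigned so far: [5]
unit clause [2] forces x2=T; simplify:
  satisfied 2 clause(s); 1 remain; assigned so far: [2, 5]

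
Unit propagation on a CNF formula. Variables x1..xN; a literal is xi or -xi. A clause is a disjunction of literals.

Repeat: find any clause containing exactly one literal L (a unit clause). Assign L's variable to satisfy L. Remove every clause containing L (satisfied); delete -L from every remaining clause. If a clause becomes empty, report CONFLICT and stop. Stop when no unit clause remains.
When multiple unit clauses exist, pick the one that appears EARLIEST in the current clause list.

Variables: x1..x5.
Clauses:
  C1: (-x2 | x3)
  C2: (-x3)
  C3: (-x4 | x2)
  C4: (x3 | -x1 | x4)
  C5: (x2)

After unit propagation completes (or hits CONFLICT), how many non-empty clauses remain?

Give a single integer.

unit clause [-3] forces x3=F; simplify:
  drop 3 from [-2, 3] -> [-2]
  drop 3 from [3, -1, 4] -> [-1, 4]
  satisfied 1 clause(s); 4 remain; assigned so far: [3]
unit clause [-2] forces x2=F; simplify:
  drop 2 from [-4, 2] -> [-4]
  drop 2 from [2] -> [] (empty!)
  satisfied 1 clause(s); 3 remain; assigned so far: [2, 3]
CONFLICT (empty clause)

Answer: 2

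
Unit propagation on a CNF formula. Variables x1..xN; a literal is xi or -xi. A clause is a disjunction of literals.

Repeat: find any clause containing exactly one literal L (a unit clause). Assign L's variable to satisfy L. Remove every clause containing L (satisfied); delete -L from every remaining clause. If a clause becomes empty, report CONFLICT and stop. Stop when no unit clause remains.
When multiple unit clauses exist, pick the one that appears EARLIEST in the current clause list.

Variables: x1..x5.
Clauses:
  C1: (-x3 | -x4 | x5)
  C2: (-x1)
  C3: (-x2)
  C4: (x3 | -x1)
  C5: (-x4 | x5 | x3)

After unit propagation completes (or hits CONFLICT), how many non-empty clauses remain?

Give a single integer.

unit clause [-1] forces x1=F; simplify:
  satisfied 2 clause(s); 3 remain; assigned so far: [1]
unit clause [-2] forces x2=F; simplify:
  satisfied 1 clause(s); 2 remain; assigned so far: [1, 2]

Answer: 2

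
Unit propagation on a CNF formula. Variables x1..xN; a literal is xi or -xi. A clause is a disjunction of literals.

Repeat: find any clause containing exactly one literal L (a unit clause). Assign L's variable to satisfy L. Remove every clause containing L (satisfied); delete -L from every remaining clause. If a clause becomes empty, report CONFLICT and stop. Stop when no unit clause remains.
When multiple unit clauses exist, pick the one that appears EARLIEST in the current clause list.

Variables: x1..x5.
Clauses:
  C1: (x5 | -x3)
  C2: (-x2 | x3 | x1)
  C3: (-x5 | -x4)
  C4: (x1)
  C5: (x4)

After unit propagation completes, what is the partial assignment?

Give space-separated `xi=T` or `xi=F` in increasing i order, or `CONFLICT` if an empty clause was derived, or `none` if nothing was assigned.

unit clause [1] forces x1=T; simplify:
  satisfied 2 clause(s); 3 remain; assigned so far: [1]
unit clause [4] forces x4=T; simplify:
  drop -4 from [-5, -4] -> [-5]
  satisfied 1 clause(s); 2 remain; assigned so far: [1, 4]
unit clause [-5] forces x5=F; simplify:
  drop 5 from [5, -3] -> [-3]
  satisfied 1 clause(s); 1 remain; assigned so far: [1, 4, 5]
unit clause [-3] forces x3=F; simplify:
  satisfied 1 clause(s); 0 remain; assigned so far: [1, 3, 4, 5]

Answer: x1=T x3=F x4=T x5=F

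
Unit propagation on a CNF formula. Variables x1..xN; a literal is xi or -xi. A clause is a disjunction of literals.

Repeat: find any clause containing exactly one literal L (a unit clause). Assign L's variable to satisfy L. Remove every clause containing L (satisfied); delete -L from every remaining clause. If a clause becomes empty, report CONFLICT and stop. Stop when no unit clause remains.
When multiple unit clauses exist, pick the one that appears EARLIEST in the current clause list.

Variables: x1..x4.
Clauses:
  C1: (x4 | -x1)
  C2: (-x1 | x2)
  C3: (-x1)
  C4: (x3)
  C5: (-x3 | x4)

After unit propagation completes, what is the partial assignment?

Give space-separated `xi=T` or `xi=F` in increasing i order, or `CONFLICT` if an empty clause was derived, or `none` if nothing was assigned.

unit clause [-1] forces x1=F; simplify:
  satisfied 3 clause(s); 2 remain; assigned so far: [1]
unit clause [3] forces x3=T; simplify:
  drop -3 from [-3, 4] -> [4]
  satisfied 1 clause(s); 1 remain; assigned so far: [1, 3]
unit clause [4] forces x4=T; simplify:
  satisfied 1 clause(s); 0 remain; assigned so far: [1, 3, 4]

Answer: x1=F x3=T x4=T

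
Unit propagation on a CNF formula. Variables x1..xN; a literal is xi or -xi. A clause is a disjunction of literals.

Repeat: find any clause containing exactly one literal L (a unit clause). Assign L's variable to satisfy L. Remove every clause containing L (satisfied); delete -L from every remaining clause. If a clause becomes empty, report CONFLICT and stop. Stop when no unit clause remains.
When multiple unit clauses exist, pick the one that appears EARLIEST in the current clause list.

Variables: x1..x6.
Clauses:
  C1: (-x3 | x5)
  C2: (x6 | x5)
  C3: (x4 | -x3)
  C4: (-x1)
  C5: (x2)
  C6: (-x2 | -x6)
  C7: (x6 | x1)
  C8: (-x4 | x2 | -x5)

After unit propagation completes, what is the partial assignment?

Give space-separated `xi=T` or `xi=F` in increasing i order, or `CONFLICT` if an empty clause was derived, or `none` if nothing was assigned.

Answer: CONFLICT

Derivation:
unit clause [-1] forces x1=F; simplify:
  drop 1 from [6, 1] -> [6]
  satisfied 1 clause(s); 7 remain; assigned so far: [1]
unit clause [2] forces x2=T; simplify:
  drop -2 from [-2, -6] -> [-6]
  satisfied 2 clause(s); 5 remain; assigned so far: [1, 2]
unit clause [-6] forces x6=F; simplify:
  drop 6 from [6, 5] -> [5]
  drop 6 from [6] -> [] (empty!)
  satisfied 1 clause(s); 4 remain; assigned so far: [1, 2, 6]
CONFLICT (empty clause)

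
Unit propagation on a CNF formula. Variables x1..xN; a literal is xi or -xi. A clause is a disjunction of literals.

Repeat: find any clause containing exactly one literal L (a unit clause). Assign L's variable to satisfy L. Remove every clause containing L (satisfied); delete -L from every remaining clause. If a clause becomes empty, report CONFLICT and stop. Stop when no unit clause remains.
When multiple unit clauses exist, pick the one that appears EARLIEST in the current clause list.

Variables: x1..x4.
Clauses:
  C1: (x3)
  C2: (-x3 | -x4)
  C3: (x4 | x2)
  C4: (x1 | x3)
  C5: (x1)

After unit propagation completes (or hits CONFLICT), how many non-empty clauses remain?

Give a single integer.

Answer: 0

Derivation:
unit clause [3] forces x3=T; simplify:
  drop -3 from [-3, -4] -> [-4]
  satisfied 2 clause(s); 3 remain; assigned so far: [3]
unit clause [-4] forces x4=F; simplify:
  drop 4 from [4, 2] -> [2]
  satisfied 1 clause(s); 2 remain; assigned so far: [3, 4]
unit clause [2] forces x2=T; simplify:
  satisfied 1 clause(s); 1 remain; assigned so far: [2, 3, 4]
unit clause [1] forces x1=T; simplify:
  satisfied 1 clause(s); 0 remain; assigned so far: [1, 2, 3, 4]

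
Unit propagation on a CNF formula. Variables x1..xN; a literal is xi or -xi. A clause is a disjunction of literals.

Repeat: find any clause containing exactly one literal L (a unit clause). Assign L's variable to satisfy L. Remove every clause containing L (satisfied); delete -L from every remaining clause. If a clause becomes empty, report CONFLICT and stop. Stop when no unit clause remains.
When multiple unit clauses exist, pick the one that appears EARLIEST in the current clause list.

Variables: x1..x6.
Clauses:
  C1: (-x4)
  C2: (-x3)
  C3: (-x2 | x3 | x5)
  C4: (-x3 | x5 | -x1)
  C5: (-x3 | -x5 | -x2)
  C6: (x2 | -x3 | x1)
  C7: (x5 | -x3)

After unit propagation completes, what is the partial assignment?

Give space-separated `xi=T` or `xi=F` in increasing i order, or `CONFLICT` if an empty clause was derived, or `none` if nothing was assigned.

unit clause [-4] forces x4=F; simplify:
  satisfied 1 clause(s); 6 remain; assigned so far: [4]
unit clause [-3] forces x3=F; simplify:
  drop 3 from [-2, 3, 5] -> [-2, 5]
  satisfied 5 clause(s); 1 remain; assigned so far: [3, 4]

Answer: x3=F x4=F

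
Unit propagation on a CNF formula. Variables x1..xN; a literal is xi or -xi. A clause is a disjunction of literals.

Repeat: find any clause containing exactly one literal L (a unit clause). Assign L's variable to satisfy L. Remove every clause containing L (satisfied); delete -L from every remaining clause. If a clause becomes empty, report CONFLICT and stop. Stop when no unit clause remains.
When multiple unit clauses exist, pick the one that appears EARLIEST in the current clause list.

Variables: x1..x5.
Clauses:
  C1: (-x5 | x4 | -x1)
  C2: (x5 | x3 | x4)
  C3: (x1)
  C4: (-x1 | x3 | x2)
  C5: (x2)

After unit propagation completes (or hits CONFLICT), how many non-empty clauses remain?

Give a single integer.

unit clause [1] forces x1=T; simplify:
  drop -1 from [-5, 4, -1] -> [-5, 4]
  drop -1 from [-1, 3, 2] -> [3, 2]
  satisfied 1 clause(s); 4 remain; assigned so far: [1]
unit clause [2] forces x2=T; simplify:
  satisfied 2 clause(s); 2 remain; assigned so far: [1, 2]

Answer: 2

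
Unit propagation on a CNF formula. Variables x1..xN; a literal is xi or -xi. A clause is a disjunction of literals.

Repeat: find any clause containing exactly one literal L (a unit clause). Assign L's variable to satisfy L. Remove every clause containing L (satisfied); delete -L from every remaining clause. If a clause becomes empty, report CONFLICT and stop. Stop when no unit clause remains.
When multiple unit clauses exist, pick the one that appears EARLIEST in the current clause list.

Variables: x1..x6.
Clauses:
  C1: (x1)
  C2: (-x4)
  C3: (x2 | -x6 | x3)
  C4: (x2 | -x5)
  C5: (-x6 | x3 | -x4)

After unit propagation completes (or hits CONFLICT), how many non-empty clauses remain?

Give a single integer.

unit clause [1] forces x1=T; simplify:
  satisfied 1 clause(s); 4 remain; assigned so far: [1]
unit clause [-4] forces x4=F; simplify:
  satisfied 2 clause(s); 2 remain; assigned so far: [1, 4]

Answer: 2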